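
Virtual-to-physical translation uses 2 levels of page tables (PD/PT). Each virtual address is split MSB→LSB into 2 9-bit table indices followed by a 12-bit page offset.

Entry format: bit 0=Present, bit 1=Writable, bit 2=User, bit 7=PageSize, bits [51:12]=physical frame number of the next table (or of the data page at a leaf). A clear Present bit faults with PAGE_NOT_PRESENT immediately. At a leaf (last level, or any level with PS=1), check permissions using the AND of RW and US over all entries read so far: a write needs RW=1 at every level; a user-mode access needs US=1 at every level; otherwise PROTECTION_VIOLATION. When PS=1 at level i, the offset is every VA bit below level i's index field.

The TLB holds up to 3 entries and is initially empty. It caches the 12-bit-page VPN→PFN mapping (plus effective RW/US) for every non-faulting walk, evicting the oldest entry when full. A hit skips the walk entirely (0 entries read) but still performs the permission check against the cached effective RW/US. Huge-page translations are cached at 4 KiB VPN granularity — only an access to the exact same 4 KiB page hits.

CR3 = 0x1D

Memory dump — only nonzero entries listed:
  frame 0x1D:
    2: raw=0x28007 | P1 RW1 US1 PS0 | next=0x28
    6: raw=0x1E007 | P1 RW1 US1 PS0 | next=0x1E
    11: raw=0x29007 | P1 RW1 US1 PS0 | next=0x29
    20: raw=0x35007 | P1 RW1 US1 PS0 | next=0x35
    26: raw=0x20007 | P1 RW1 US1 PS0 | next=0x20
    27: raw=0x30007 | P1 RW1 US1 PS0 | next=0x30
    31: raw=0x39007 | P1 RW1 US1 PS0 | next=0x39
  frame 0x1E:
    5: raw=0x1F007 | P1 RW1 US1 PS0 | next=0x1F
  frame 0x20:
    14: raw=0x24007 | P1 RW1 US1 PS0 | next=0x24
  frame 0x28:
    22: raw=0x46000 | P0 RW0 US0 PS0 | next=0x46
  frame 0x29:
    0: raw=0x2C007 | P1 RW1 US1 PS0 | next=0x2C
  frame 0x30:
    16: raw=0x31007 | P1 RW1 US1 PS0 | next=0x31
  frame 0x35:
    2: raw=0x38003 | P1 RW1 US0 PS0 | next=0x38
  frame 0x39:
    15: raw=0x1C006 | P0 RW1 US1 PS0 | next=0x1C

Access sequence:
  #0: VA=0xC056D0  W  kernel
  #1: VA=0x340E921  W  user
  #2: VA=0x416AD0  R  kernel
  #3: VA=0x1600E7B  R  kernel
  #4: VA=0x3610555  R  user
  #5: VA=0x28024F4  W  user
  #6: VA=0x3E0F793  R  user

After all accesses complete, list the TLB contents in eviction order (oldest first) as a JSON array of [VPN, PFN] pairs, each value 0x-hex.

Trace:
#0 VA=0xC056D0 (w,kernel):
  lvl0: tbl 0x1D, slot 6 ⇒ 0x1E007 (P1/RW1/US1/PS0)
  lvl1: tbl 0x1E, slot 5 ⇒ 0x1F007 (P1/RW1/US1/PS0)
  ⇒ phys 0x1F6D0  [2 reads]
#1 VA=0x340E921 (w,user):
  lvl0: tbl 0x1D, slot 26 ⇒ 0x20007 (P1/RW1/US1/PS0)
  lvl1: tbl 0x20, slot 14 ⇒ 0x24007 (P1/RW1/US1/PS0)
  ⇒ phys 0x24921  [2 reads]
#2 VA=0x416AD0 (r,kernel):
  lvl0: tbl 0x1D, slot 2 ⇒ 0x28007 (P1/RW1/US1/PS0)
  lvl1: tbl 0x28, slot 22 ⇒ 0x46000 (P0/RW0/US0/PS0)
  → PAGE_NOT_PRESENT  (2 entries read)
#3 VA=0x1600E7B (r,kernel):
  lvl0: tbl 0x1D, slot 11 ⇒ 0x29007 (P1/RW1/US1/PS0)
  lvl1: tbl 0x29, slot 0 ⇒ 0x2C007 (P1/RW1/US1/PS0)
  ⇒ phys 0x2CE7B  [2 reads]
#4 VA=0x3610555 (r,user):
  lvl0: tbl 0x1D, slot 27 ⇒ 0x30007 (P1/RW1/US1/PS0)
  lvl1: tbl 0x30, slot 16 ⇒ 0x31007 (P1/RW1/US1/PS0)
  ⇒ phys 0x31555  [2 reads]
#5 VA=0x28024F4 (w,user):
  lvl0: tbl 0x1D, slot 20 ⇒ 0x35007 (P1/RW1/US1/PS0)
  lvl1: tbl 0x35, slot 2 ⇒ 0x38003 (P1/RW1/US0/PS0)
  → PROTECTION_VIOLATION  (2 entries read)
#6 VA=0x3E0F793 (r,user):
  lvl0: tbl 0x1D, slot 31 ⇒ 0x39007 (P1/RW1/US1/PS0)
  lvl1: tbl 0x39, slot 15 ⇒ 0x1C006 (P0/RW1/US1/PS0)
  → PAGE_NOT_PRESENT  (2 entries read)

TLB: [["0x340E", "0x24"], ["0x1600", "0x2C"], ["0x3610", "0x31"]]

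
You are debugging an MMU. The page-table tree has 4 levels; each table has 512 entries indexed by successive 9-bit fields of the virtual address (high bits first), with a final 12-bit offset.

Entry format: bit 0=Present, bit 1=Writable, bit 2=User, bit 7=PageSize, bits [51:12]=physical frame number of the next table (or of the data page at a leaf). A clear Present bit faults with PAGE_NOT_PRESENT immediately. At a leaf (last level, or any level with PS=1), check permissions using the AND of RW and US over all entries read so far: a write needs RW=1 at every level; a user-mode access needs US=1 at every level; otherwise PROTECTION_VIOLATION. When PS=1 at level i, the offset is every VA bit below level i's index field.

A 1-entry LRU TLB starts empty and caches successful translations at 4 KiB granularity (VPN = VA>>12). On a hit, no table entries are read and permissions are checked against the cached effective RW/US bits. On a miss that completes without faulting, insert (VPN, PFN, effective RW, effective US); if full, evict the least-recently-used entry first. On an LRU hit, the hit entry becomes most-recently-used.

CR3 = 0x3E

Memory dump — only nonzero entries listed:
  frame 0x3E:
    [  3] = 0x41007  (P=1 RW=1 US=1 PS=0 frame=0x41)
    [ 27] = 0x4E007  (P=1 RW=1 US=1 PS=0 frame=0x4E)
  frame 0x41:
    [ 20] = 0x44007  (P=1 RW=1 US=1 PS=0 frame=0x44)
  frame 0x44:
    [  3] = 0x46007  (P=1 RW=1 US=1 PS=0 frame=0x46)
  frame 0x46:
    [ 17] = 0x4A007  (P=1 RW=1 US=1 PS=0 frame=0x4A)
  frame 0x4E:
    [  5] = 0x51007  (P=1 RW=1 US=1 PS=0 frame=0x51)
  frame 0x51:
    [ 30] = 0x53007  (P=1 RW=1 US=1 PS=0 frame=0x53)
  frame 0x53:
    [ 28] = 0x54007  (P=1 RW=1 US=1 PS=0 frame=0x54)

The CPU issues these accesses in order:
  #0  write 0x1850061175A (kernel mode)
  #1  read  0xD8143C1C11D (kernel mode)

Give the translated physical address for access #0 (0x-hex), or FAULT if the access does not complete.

Trace:
#0 VA=0x1850061175A (w,kernel):
  L0: frame=0x3E idx=3 entry=0x41007 [P=1 RW=1 US=1 PS=0]
  L1: frame=0x41 idx=20 entry=0x44007 [P=1 RW=1 US=1 PS=0]
  L2: frame=0x44 idx=3 entry=0x46007 [P=1 RW=1 US=1 PS=0]
  L3: frame=0x46 idx=17 entry=0x4A007 [P=1 RW=1 US=1 PS=0]
  → PA=0x4A75A  (4 entries read)
#1 VA=0xD8143C1C11D (r,kernel):
  L0: frame=0x3E idx=27 entry=0x4E007 [P=1 RW=1 US=1 PS=0]
  L1: frame=0x4E idx=5 entry=0x51007 [P=1 RW=1 US=1 PS=0]
  L2: frame=0x51 idx=30 entry=0x53007 [P=1 RW=1 US=1 PS=0]
  L3: frame=0x53 idx=28 entry=0x54007 [P=1 RW=1 US=1 PS=0]
  → PA=0x5411D  (4 entries read)

Access #0 PA: 0x4A75A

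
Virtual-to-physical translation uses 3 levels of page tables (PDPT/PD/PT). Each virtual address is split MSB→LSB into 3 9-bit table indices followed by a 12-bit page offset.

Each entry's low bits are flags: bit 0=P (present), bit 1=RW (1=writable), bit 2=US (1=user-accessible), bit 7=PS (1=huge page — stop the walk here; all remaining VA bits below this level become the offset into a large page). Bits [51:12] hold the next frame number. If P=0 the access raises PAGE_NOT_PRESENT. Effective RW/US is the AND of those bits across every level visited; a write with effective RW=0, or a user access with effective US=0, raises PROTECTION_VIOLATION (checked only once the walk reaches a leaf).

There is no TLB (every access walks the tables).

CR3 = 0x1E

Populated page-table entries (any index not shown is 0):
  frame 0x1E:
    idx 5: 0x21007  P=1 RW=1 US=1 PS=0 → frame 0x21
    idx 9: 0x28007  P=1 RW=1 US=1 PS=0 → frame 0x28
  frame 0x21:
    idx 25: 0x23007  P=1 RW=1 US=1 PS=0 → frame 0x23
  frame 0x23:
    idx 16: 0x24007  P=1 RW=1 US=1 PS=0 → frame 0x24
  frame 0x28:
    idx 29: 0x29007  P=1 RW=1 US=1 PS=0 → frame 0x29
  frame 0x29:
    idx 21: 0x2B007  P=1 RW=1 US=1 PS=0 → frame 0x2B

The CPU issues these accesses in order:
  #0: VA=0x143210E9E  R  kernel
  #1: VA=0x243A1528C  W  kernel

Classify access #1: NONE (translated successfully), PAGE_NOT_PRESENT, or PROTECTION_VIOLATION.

Walk each access:
#0 VA=0x143210E9E (r,kernel):
  L0 @0x1E[5] → 0x21007  P=1,RW=1,US=1,PS=0
  L1 @0x21[25] → 0x23007  P=1,RW=1,US=1,PS=0
  L2 @0x23[16] → 0x24007  P=1,RW=1,US=1,PS=0
  → PA=0x24E9E  (3 entries read)
#1 VA=0x243A1528C (w,kernel):
  L0 @0x1E[9] → 0x28007  P=1,RW=1,US=1,PS=0
  L1 @0x28[29] → 0x29007  P=1,RW=1,US=1,PS=0
  L2 @0x29[21] → 0x2B007  P=1,RW=1,US=1,PS=0
  → PA=0x2B28C  (3 entries read)

Access #1 fault: NONE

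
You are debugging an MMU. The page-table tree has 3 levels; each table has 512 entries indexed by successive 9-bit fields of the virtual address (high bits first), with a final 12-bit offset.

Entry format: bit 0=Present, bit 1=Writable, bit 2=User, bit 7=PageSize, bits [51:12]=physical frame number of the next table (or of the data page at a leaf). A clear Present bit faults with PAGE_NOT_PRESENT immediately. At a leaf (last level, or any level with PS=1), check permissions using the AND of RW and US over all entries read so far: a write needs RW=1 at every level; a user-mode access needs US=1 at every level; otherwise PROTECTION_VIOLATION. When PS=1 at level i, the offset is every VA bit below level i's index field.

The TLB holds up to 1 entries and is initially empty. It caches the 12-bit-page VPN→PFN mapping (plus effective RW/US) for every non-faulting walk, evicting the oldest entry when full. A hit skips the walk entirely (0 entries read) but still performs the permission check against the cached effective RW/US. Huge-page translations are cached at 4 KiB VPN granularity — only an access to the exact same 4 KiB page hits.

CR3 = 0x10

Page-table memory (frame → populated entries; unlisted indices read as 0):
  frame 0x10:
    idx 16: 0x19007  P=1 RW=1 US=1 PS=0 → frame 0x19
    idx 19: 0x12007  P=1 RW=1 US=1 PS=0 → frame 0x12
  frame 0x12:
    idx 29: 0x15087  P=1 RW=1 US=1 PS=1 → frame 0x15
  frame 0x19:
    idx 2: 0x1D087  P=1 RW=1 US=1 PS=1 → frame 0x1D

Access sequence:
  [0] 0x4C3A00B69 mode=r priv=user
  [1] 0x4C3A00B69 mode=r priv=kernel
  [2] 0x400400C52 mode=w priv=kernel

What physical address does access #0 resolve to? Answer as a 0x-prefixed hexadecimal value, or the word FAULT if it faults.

Trace:
#0 VA=0x4C3A00B69 (r,user):
  L0 @0x10[19] → 0x12007  P=1,RW=1,US=1,PS=0
  L1 @0x12[29] → 0x15087  P=1,RW=1,US=1,PS=1
  → PA=0x15B69 (huge @L1)  (2 entries read)
#1 VA=0x4C3A00B69 (r,kernel):
  TLB hit vpn=0x4C3A00 → PA=0x15B69
#2 VA=0x400400C52 (w,kernel):
  L0 @0x10[16] → 0x19007  P=1,RW=1,US=1,PS=0
  L1 @0x19[2] → 0x1D087  P=1,RW=1,US=1,PS=1
  → PA=0x1DC52 (huge @L1)  (2 entries read)

Access #0 PA: 0x15B69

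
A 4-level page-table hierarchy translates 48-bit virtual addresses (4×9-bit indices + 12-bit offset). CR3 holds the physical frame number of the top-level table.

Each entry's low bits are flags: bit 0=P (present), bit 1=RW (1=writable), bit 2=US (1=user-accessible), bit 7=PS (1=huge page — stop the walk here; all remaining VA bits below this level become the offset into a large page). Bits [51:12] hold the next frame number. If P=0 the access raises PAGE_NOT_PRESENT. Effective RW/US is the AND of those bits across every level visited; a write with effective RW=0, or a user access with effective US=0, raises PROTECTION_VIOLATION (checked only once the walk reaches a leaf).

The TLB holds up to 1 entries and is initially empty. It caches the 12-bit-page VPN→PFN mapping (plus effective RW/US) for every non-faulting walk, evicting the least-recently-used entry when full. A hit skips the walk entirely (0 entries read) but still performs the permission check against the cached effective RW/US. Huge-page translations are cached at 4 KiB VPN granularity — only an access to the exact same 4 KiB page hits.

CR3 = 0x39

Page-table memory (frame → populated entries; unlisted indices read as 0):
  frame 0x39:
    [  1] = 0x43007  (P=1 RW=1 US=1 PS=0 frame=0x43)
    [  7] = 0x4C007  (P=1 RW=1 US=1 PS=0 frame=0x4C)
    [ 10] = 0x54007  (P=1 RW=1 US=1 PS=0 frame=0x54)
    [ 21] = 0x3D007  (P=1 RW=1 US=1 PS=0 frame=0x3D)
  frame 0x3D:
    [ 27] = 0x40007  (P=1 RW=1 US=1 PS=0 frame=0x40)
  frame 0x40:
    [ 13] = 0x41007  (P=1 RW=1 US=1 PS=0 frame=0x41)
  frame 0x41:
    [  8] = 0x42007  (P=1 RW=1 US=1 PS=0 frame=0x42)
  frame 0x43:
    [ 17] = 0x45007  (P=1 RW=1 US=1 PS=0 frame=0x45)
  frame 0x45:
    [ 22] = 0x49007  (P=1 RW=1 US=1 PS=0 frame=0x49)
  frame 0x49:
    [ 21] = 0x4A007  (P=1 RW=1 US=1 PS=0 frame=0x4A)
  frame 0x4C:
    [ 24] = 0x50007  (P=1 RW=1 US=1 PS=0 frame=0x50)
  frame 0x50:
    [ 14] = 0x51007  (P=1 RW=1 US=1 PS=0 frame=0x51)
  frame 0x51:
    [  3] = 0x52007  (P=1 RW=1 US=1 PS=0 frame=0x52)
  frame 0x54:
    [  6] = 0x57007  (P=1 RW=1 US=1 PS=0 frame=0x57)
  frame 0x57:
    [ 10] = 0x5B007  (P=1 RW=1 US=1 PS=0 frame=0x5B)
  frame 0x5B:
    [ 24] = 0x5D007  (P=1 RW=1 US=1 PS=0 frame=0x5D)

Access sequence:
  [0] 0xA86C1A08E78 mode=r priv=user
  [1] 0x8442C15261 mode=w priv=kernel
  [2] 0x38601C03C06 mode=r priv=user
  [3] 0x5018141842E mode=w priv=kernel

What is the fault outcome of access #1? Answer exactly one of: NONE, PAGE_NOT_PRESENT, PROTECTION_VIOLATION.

Trace:
#0 VA=0xA86C1A08E78 (r,user):
  L0: frame=0x39 idx=21 entry=0x3D007 [P=1 RW=1 US=1 PS=0]
  L1: frame=0x3D idx=27 entry=0x40007 [P=1 RW=1 US=1 PS=0]
  L2: frame=0x40 idx=13 entry=0x41007 [P=1 RW=1 US=1 PS=0]
  L3: frame=0x41 idx=8 entry=0x42007 [P=1 RW=1 US=1 PS=0]
  → PA=0x42E78  (4 entries read)
#1 VA=0x8442C15261 (w,kernel):
  L0: frame=0x39 idx=1 entry=0x43007 [P=1 RW=1 US=1 PS=0]
  L1: frame=0x43 idx=17 entry=0x45007 [P=1 RW=1 US=1 PS=0]
  L2: frame=0x45 idx=22 entry=0x49007 [P=1 RW=1 US=1 PS=0]
  L3: frame=0x49 idx=21 entry=0x4A007 [P=1 RW=1 US=1 PS=0]
  → PA=0x4A261  (4 entries read)
#2 VA=0x38601C03C06 (r,user):
  L0: frame=0x39 idx=7 entry=0x4C007 [P=1 RW=1 US=1 PS=0]
  L1: frame=0x4C idx=24 entry=0x50007 [P=1 RW=1 US=1 PS=0]
  L2: frame=0x50 idx=14 entry=0x51007 [P=1 RW=1 US=1 PS=0]
  L3: frame=0x51 idx=3 entry=0x52007 [P=1 RW=1 US=1 PS=0]
  → PA=0x52C06  (4 entries read)
#3 VA=0x5018141842E (w,kernel):
  L0: frame=0x39 idx=10 entry=0x54007 [P=1 RW=1 US=1 PS=0]
  L1: frame=0x54 idx=6 entry=0x57007 [P=1 RW=1 US=1 PS=0]
  L2: frame=0x57 idx=10 entry=0x5B007 [P=1 RW=1 US=1 PS=0]
  L3: frame=0x5B idx=24 entry=0x5D007 [P=1 RW=1 US=1 PS=0]
  → PA=0x5D42E  (4 entries read)

Access #1 fault: NONE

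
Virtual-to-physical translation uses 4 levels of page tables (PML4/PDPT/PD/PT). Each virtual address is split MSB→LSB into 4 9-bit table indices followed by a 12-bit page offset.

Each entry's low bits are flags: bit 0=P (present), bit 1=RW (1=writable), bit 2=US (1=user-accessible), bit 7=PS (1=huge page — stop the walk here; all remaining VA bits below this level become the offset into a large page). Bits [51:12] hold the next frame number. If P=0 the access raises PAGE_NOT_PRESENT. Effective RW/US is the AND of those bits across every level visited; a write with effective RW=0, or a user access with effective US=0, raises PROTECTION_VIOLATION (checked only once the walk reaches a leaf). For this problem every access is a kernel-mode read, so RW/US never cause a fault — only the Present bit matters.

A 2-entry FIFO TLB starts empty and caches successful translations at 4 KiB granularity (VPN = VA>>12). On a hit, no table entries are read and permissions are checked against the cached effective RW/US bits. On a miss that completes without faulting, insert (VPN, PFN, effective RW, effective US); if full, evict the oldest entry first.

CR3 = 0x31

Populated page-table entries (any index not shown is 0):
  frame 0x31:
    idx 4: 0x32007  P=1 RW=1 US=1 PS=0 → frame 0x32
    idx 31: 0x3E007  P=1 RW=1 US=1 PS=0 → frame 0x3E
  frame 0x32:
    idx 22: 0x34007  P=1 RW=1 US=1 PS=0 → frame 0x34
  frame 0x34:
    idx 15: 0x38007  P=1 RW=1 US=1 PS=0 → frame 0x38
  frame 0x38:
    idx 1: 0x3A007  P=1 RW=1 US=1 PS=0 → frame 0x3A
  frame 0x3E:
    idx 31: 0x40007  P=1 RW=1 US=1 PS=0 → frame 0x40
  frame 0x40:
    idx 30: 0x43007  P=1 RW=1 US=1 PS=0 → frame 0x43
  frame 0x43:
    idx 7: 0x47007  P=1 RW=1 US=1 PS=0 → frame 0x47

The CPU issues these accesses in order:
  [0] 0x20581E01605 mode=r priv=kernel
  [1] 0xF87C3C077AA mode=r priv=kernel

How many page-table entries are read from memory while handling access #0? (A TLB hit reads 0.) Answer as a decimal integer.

Per-access translation:
#0 VA=0x20581E01605 (r,kernel):
  lvl0: tbl 0x31, slot 4 ⇒ 0x32007 (P1/RW1/US1/PS0)
  lvl1: tbl 0x32, slot 22 ⇒ 0x34007 (P1/RW1/US1/PS0)
  lvl2: tbl 0x34, slot 15 ⇒ 0x38007 (P1/RW1/US1/PS0)
  lvl3: tbl 0x38, slot 1 ⇒ 0x3A007 (P1/RW1/US1/PS0)
  → PA=0x3A605  (4 entries read)
#1 VA=0xF87C3C077AA (r,kernel):
  lvl0: tbl 0x31, slot 31 ⇒ 0x3E007 (P1/RW1/US1/PS0)
  lvl1: tbl 0x3E, slot 31 ⇒ 0x40007 (P1/RW1/US1/PS0)
  lvl2: tbl 0x40, slot 30 ⇒ 0x43007 (P1/RW1/US1/PS0)
  lvl3: tbl 0x43, slot 7 ⇒ 0x47007 (P1/RW1/US1/PS0)
  → PA=0x477AA  (4 entries read)

Entries read for #0: 4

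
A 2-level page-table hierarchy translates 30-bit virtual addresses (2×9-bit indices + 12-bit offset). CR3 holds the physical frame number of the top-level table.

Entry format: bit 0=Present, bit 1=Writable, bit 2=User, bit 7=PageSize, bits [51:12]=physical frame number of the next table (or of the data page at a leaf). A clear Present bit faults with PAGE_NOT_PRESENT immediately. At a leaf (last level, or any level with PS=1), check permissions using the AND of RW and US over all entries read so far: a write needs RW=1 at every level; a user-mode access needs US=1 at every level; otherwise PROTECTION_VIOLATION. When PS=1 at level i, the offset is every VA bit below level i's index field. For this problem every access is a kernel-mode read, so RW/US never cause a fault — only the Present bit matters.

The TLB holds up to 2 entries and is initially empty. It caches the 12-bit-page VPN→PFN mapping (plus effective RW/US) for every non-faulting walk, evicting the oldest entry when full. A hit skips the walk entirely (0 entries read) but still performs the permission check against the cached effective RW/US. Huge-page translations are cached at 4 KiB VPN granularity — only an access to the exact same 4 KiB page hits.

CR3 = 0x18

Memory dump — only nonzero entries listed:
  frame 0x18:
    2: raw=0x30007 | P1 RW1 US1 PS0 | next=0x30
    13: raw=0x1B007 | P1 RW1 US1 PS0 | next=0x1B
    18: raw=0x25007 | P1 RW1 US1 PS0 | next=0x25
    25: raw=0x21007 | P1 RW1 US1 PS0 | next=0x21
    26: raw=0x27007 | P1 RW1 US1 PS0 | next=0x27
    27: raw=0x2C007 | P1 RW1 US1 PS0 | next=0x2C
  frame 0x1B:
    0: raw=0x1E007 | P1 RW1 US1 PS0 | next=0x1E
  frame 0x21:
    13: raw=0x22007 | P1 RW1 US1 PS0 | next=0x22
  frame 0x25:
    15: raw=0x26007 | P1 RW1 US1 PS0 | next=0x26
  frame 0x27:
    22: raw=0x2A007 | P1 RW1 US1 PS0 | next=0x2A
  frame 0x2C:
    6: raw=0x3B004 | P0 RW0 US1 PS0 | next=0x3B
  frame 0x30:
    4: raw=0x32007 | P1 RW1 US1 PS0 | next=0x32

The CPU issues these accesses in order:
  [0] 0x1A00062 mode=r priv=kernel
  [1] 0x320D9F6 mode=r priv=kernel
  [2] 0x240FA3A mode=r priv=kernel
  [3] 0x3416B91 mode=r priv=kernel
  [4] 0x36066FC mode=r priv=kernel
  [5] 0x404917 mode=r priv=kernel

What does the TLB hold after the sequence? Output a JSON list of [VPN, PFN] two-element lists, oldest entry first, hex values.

Trace:
#0 VA=0x1A00062 (r,kernel):
  L0: frame=0x18 idx=13 entry=0x1B007 [P=1 RW=1 US=1 PS=0]
  L1: frame=0x1B idx=0 entry=0x1E007 [P=1 RW=1 US=1 PS=0]
  ⇒ phys 0x1E062  [2 reads]
#1 VA=0x320D9F6 (r,kernel):
  L0: frame=0x18 idx=25 entry=0x21007 [P=1 RW=1 US=1 PS=0]
  L1: frame=0x21 idx=13 entry=0x22007 [P=1 RW=1 US=1 PS=0]
  ⇒ phys 0x229F6  [2 reads]
#2 VA=0x240FA3A (r,kernel):
  L0: frame=0x18 idx=18 entry=0x25007 [P=1 RW=1 US=1 PS=0]
  L1: frame=0x25 idx=15 entry=0x26007 [P=1 RW=1 US=1 PS=0]
  ⇒ phys 0x26A3A  [2 reads]
#3 VA=0x3416B91 (r,kernel):
  L0: frame=0x18 idx=26 entry=0x27007 [P=1 RW=1 US=1 PS=0]
  L1: frame=0x27 idx=22 entry=0x2A007 [P=1 RW=1 US=1 PS=0]
  ⇒ phys 0x2AB91  [2 reads]
#4 VA=0x36066FC (r,kernel):
  L0: frame=0x18 idx=27 entry=0x2C007 [P=1 RW=1 US=1 PS=0]
  L1: frame=0x2C idx=6 entry=0x3B004 [P=0 RW=0 US=1 PS=0]
  ⇒ fault: PAGE_NOT_PRESENT  — 2 lookups
#5 VA=0x404917 (r,kernel):
  L0: frame=0x18 idx=2 entry=0x30007 [P=1 RW=1 US=1 PS=0]
  L1: frame=0x30 idx=4 entry=0x32007 [P=1 RW=1 US=1 PS=0]
  ⇒ phys 0x32917  [2 reads]

TLB: [["0x3416", "0x2A"], ["0x404", "0x32"]]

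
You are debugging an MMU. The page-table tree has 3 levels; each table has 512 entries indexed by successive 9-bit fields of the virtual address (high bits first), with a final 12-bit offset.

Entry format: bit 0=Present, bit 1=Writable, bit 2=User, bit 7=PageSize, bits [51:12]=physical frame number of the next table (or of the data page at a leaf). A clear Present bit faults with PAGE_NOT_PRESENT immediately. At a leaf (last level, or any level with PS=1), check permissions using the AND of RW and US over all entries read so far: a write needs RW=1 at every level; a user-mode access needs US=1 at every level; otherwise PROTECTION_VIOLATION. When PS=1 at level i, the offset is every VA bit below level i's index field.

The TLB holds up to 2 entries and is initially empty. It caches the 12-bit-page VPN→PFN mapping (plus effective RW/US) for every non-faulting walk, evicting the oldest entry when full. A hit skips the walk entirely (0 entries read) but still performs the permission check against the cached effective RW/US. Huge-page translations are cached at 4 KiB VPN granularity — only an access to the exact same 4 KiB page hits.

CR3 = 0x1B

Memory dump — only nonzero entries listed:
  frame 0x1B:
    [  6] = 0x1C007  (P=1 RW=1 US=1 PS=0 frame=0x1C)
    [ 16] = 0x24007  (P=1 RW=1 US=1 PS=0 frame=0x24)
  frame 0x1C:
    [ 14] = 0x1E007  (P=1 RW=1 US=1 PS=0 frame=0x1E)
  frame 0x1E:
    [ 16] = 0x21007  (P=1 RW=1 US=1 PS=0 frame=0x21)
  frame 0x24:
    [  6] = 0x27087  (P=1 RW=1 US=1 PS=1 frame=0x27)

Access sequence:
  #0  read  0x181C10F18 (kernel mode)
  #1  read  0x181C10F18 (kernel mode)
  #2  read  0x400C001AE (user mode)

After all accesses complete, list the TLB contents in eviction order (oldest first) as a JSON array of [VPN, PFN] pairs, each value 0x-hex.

Trace:
#0 VA=0x181C10F18 (r,kernel):
  [0] read 0x1B idx=6: raw=0x1C007 flags P=1 W=1 U=1 S=0
  [1] read 0x1C idx=14: raw=0x1E007 flags P=1 W=1 U=1 S=0
  [2] read 0x1E idx=16: raw=0x21007 flags P=1 W=1 U=1 S=0
  ✓ 0x21F18  — 3 lookups
#1 VA=0x181C10F18 (r,kernel):
  TLB hit vpn=0x181C10 → PA=0x21F18
#2 VA=0x400C001AE (r,user):
  [0] read 0x1B idx=16: raw=0x24007 flags P=1 W=1 U=1 S=0
  [1] read 0x24 idx=6: raw=0x27087 flags P=1 W=1 U=1 S=1
  ✓ 0x271AE (huge @L1)  — 2 lookups

TLB: [["0x181C10", "0x21"], ["0x400C00", "0x27"]]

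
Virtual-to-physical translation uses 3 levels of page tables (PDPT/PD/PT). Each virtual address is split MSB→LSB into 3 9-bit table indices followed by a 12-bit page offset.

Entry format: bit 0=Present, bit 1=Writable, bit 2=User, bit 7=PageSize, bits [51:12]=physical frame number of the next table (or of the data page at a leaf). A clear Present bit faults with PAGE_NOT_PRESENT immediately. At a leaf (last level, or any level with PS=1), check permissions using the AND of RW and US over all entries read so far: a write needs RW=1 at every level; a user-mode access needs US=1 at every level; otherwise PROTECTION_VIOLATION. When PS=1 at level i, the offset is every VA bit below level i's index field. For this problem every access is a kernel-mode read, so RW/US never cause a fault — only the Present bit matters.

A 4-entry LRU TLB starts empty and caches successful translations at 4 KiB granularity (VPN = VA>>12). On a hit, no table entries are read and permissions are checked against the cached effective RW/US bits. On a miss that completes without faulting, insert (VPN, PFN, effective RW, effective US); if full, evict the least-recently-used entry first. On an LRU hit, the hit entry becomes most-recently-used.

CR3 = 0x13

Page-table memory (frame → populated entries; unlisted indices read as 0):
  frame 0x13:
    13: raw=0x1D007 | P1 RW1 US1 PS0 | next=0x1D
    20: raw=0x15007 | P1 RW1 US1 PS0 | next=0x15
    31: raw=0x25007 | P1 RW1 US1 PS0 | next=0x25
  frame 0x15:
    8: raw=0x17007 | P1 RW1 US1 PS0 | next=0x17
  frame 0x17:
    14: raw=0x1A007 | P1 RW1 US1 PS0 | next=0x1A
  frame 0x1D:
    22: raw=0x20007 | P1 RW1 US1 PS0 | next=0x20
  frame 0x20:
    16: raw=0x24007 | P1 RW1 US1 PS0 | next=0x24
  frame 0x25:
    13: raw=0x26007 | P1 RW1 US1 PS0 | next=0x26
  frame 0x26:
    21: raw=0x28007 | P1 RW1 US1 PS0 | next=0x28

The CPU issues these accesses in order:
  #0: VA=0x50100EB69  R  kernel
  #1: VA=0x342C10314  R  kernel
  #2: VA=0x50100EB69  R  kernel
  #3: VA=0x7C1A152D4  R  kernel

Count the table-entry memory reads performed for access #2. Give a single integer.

Per-access translation:
#0 VA=0x50100EB69 (r,kernel):
  L0: frame=0x13 idx=20 entry=0x15007 [P=1 RW=1 US=1 PS=0]
  L1: frame=0x15 idx=8 entry=0x17007 [P=1 RW=1 US=1 PS=0]
  L2: frame=0x17 idx=14 entry=0x1A007 [P=1 RW=1 US=1 PS=0]
  → PA=0x1AB69  (3 entries read)
#1 VA=0x342C10314 (r,kernel):
  L0: frame=0x13 idx=13 entry=0x1D007 [P=1 RW=1 US=1 PS=0]
  L1: frame=0x1D idx=22 entry=0x20007 [P=1 RW=1 US=1 PS=0]
  L2: frame=0x20 idx=16 entry=0x24007 [P=1 RW=1 US=1 PS=0]
  → PA=0x24314  (3 entries read)
#2 VA=0x50100EB69 (r,kernel):
  TLB hit vpn=0x50100E → PA=0x1AB69
#3 VA=0x7C1A152D4 (r,kernel):
  L0: frame=0x13 idx=31 entry=0x25007 [P=1 RW=1 US=1 PS=0]
  L1: frame=0x25 idx=13 entry=0x26007 [P=1 RW=1 US=1 PS=0]
  L2: frame=0x26 idx=21 entry=0x28007 [P=1 RW=1 US=1 PS=0]
  → PA=0x282D4  (3 entries read)

Entries read for #2: 0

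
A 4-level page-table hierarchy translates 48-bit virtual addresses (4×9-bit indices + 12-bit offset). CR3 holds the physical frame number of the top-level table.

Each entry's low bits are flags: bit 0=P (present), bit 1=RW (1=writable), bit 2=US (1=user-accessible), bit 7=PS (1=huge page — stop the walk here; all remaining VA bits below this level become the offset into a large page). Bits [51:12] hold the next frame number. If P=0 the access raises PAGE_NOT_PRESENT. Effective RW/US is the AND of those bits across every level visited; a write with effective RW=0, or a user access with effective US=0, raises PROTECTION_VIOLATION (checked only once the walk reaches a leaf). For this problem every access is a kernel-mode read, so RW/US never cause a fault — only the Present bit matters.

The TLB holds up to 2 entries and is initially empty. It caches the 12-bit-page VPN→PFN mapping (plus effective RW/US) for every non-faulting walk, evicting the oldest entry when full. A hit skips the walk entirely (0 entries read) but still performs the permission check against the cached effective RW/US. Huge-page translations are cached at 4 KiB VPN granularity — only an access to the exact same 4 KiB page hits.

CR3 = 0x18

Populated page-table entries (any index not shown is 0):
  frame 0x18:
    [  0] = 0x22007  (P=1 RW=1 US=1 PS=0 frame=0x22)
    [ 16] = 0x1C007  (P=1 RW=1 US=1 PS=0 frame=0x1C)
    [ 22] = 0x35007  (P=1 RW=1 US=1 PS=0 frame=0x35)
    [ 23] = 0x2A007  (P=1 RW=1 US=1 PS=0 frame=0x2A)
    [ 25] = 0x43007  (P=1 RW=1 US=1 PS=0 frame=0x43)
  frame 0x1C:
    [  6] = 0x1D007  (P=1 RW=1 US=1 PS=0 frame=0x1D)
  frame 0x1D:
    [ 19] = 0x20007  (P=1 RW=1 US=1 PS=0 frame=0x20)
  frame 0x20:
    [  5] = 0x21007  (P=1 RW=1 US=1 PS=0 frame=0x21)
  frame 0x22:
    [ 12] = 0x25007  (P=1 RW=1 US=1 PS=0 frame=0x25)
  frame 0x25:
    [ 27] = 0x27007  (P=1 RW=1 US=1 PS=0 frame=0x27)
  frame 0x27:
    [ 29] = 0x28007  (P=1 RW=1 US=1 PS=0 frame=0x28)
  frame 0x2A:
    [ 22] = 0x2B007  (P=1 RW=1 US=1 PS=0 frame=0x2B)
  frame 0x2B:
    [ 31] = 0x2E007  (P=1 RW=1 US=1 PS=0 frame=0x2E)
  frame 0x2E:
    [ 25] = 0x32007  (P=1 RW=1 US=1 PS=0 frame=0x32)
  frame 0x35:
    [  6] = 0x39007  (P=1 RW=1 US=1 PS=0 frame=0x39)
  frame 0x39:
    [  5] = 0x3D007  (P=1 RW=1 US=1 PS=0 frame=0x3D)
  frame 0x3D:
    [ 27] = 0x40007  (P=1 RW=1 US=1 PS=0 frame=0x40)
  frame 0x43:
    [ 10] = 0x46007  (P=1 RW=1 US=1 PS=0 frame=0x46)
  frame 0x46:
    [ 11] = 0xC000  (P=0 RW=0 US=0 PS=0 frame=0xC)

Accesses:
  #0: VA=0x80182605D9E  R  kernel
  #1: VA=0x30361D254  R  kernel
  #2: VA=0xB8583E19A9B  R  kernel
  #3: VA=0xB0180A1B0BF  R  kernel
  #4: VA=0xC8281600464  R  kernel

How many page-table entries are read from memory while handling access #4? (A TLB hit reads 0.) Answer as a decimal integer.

Trace:
#0 VA=0x80182605D9E (r,kernel):
  lvl0: tbl 0x18, slot 16 ⇒ 0x1C007 (P1/RW1/US1/PS0)
  lvl1: tbl 0x1C, slot 6 ⇒ 0x1D007 (P1/RW1/US1/PS0)
  lvl2: tbl 0x1D, slot 19 ⇒ 0x20007 (P1/RW1/US1/PS0)
  lvl3: tbl 0x20, slot 5 ⇒ 0x21007 (P1/RW1/US1/PS0)
  ⇒ phys 0x21D9E  [4 reads]
#1 VA=0x30361D254 (r,kernel):
  lvl0: tbl 0x18, slot 0 ⇒ 0x22007 (P1/RW1/US1/PS0)
  lvl1: tbl 0x22, slot 12 ⇒ 0x25007 (P1/RW1/US1/PS0)
  lvl2: tbl 0x25, slot 27 ⇒ 0x27007 (P1/RW1/US1/PS0)
  lvl3: tbl 0x27, slot 29 ⇒ 0x28007 (P1/RW1/US1/PS0)
  ⇒ phys 0x28254  [4 reads]
#2 VA=0xB8583E19A9B (r,kernel):
  lvl0: tbl 0x18, slot 23 ⇒ 0x2A007 (P1/RW1/US1/PS0)
  lvl1: tbl 0x2A, slot 22 ⇒ 0x2B007 (P1/RW1/US1/PS0)
  lvl2: tbl 0x2B, slot 31 ⇒ 0x2E007 (P1/RW1/US1/PS0)
  lvl3: tbl 0x2E, slot 25 ⇒ 0x32007 (P1/RW1/US1/PS0)
  ⇒ phys 0x32A9B  [4 reads]
#3 VA=0xB0180A1B0BF (r,kernel):
  lvl0: tbl 0x18, slot 22 ⇒ 0x35007 (P1/RW1/US1/PS0)
  lvl1: tbl 0x35, slot 6 ⇒ 0x39007 (P1/RW1/US1/PS0)
  lvl2: tbl 0x39, slot 5 ⇒ 0x3D007 (P1/RW1/US1/PS0)
  lvl3: tbl 0x3D, slot 27 ⇒ 0x40007 (P1/RW1/US1/PS0)
  ⇒ phys 0x400BF  [4 reads]
#4 VA=0xC8281600464 (r,kernel):
  lvl0: tbl 0x18, slot 25 ⇒ 0x43007 (P1/RW1/US1/PS0)
  lvl1: tbl 0x43, slot 10 ⇒ 0x46007 (P1/RW1/US1/PS0)
  lvl2: tbl 0x46, slot 11 ⇒ 0xC000 (P0/RW0/US0/PS0)
  ⇒ fault: PAGE_NOT_PRESENT  — 3 lookups

Entries read for #4: 3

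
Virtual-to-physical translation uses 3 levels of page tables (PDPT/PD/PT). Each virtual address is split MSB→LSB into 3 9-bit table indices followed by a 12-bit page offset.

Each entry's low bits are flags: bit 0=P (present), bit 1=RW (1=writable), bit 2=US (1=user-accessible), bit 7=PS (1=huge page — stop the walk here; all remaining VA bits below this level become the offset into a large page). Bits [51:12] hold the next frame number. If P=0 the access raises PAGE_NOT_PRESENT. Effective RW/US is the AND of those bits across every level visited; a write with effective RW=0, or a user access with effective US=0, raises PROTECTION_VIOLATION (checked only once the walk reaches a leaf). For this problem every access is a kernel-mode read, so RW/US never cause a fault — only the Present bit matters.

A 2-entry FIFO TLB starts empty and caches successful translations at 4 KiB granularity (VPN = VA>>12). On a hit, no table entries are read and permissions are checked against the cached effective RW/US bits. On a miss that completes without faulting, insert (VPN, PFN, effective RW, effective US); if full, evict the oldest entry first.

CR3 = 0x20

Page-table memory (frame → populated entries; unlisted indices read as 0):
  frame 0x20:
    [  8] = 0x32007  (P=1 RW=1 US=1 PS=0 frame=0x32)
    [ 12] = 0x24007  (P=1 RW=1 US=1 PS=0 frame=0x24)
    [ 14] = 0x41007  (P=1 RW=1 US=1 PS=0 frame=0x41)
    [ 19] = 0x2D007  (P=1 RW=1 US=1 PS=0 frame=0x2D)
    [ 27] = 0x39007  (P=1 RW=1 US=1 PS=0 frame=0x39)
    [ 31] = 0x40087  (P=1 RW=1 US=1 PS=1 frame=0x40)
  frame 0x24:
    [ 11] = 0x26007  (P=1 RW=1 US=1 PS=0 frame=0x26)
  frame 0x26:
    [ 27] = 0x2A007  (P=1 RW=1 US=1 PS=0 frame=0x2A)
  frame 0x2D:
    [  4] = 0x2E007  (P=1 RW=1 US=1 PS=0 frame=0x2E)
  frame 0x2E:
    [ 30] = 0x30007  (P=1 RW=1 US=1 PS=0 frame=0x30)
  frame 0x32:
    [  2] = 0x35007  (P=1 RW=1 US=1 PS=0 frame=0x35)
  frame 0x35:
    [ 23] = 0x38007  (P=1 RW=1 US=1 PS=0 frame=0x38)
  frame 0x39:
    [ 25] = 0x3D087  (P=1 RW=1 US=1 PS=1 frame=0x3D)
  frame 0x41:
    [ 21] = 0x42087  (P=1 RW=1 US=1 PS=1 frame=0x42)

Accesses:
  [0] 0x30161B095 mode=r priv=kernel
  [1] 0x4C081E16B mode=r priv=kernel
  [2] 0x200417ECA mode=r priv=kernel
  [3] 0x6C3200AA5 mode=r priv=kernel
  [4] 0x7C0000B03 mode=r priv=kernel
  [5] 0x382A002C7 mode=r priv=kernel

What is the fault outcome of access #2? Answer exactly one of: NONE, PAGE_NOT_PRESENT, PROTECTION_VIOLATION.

Per-access translation:
#0 VA=0x30161B095 (r,kernel):
  [0] read 0x20 idx=12: raw=0x24007 flags P=1 W=1 U=1 S=0
  [1] read 0x24 idx=11: raw=0x26007 flags P=1 W=1 U=1 S=0
  [2] read 0x26 idx=27: raw=0x2A007 flags P=1 W=1 U=1 S=0
  ✓ 0x2A095  — 3 lookups
#1 VA=0x4C081E16B (r,kernel):
  [0] read 0x20 idx=19: raw=0x2D007 flags P=1 W=1 U=1 S=0
  [1] read 0x2D idx=4: raw=0x2E007 flags P=1 W=1 U=1 S=0
  [2] read 0x2E idx=30: raw=0x30007 flags P=1 W=1 U=1 S=0
  ✓ 0x3016B  — 3 lookups
#2 VA=0x200417ECA (r,kernel):
  [0] read 0x20 idx=8: raw=0x32007 flags P=1 W=1 U=1 S=0
  [1] read 0x32 idx=2: raw=0x35007 flags P=1 W=1 U=1 S=0
  [2] read 0x35 idx=23: raw=0x38007 flags P=1 W=1 U=1 S=0
  ✓ 0x38ECA  — 3 lookups
#3 VA=0x6C3200AA5 (r,kernel):
  [0] read 0x20 idx=27: raw=0x39007 flags P=1 W=1 U=1 S=0
  [1] read 0x39 idx=25: raw=0x3D087 flags P=1 W=1 U=1 S=1
  ✓ 0x3DAA5 (huge @L1)  — 2 lookups
#4 VA=0x7C0000B03 (r,kernel):
  [0] read 0x20 idx=31: raw=0x40087 flags P=1 W=1 U=1 S=1
  ✓ 0x40B03 (huge @L0)  — 1 lookups
#5 VA=0x382A002C7 (r,kernel):
  [0] read 0x20 idx=14: raw=0x41007 flags P=1 W=1 U=1 S=0
  [1] read 0x41 idx=21: raw=0x42087 flags P=1 W=1 U=1 S=1
  ✓ 0x422C7 (huge @L1)  — 2 lookups

Access #2 fault: NONE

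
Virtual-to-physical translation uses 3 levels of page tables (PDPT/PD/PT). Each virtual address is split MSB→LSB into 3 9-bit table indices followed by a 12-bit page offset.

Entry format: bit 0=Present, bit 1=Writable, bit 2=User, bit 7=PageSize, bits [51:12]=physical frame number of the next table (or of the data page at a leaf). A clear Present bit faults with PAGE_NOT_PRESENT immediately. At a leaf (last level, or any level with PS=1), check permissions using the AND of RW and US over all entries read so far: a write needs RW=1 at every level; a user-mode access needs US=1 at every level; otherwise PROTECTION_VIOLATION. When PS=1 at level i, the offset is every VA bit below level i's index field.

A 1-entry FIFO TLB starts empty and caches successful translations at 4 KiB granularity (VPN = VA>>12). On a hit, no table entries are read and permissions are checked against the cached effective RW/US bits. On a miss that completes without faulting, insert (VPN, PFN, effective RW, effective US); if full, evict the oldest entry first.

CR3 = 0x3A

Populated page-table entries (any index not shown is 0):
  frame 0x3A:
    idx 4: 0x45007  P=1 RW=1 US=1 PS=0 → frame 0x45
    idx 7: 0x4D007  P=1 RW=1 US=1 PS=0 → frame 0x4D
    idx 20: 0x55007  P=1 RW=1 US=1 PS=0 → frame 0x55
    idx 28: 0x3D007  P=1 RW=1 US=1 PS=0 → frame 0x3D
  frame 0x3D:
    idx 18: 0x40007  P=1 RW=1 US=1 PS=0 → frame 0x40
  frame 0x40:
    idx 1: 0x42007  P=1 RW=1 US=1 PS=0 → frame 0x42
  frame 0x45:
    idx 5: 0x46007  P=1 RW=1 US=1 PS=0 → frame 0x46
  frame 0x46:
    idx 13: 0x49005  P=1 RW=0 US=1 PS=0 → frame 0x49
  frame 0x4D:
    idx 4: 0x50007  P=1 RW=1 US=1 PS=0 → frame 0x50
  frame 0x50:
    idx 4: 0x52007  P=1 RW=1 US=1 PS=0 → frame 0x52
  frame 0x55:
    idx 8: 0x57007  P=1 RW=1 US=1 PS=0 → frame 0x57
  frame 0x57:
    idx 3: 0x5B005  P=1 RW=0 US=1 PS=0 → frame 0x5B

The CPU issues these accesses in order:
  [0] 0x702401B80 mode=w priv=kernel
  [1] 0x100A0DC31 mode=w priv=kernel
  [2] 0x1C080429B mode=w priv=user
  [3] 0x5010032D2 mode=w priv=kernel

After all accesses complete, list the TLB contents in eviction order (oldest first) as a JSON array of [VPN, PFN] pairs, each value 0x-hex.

Trace:
#0 VA=0x702401B80 (w,kernel):
  L0: frame=0x3A idx=28 entry=0x3D007 [P=1 RW=1 US=1 PS=0]
  L1: frame=0x3D idx=18 entry=0x40007 [P=1 RW=1 US=1 PS=0]
  L2: frame=0x40 idx=1 entry=0x42007 [P=1 RW=1 US=1 PS=0]
  ⇒ phys 0x42B80  [3 reads]
#1 VA=0x100A0DC31 (w,kernel):
  L0: frame=0x3A idx=4 entry=0x45007 [P=1 RW=1 US=1 PS=0]
  L1: frame=0x45 idx=5 entry=0x46007 [P=1 RW=1 US=1 PS=0]
  L2: frame=0x46 idx=13 entry=0x49005 [P=1 RW=0 US=1 PS=0]
  ⇒ fault: PROTECTION_VIOLATION  — 3 lookups
#2 VA=0x1C080429B (w,user):
  L0: frame=0x3A idx=7 entry=0x4D007 [P=1 RW=1 US=1 PS=0]
  L1: frame=0x4D idx=4 entry=0x50007 [P=1 RW=1 US=1 PS=0]
  L2: frame=0x50 idx=4 entry=0x52007 [P=1 RW=1 US=1 PS=0]
  ⇒ phys 0x5229B  [3 reads]
#3 VA=0x5010032D2 (w,kernel):
  L0: frame=0x3A idx=20 entry=0x55007 [P=1 RW=1 US=1 PS=0]
  L1: frame=0x55 idx=8 entry=0x57007 [P=1 RW=1 US=1 PS=0]
  L2: frame=0x57 idx=3 entry=0x5B005 [P=1 RW=0 US=1 PS=0]
  ⇒ fault: PROTECTION_VIOLATION  — 3 lookups

TLB: [["0x1C0804", "0x52"]]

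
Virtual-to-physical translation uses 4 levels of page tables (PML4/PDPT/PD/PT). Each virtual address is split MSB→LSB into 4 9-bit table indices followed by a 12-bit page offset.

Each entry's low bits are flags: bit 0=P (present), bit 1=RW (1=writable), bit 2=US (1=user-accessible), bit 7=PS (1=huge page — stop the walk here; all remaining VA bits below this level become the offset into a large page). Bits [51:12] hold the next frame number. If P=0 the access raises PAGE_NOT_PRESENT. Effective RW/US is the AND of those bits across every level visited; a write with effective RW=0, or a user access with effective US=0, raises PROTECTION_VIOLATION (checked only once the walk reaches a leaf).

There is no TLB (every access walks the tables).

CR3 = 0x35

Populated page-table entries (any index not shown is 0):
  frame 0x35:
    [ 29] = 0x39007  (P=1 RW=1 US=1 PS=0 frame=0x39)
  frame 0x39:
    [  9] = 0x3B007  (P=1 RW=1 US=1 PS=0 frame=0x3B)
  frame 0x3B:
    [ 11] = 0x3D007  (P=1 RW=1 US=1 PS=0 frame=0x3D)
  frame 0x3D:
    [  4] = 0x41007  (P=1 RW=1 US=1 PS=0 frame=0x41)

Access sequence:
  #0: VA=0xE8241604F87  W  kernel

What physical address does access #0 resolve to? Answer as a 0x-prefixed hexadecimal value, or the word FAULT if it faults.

Trace:
#0 VA=0xE8241604F87 (w,kernel):
  L0 @0x35[29] → 0x39007  P=1,RW=1,US=1,PS=0
  L1 @0x39[9] → 0x3B007  P=1,RW=1,US=1,PS=0
  L2 @0x3B[11] → 0x3D007  P=1,RW=1,US=1,PS=0
  L3 @0x3D[4] → 0x41007  P=1,RW=1,US=1,PS=0
  ⇒ phys 0x41F87  [4 reads]

Access #0 PA: 0x41F87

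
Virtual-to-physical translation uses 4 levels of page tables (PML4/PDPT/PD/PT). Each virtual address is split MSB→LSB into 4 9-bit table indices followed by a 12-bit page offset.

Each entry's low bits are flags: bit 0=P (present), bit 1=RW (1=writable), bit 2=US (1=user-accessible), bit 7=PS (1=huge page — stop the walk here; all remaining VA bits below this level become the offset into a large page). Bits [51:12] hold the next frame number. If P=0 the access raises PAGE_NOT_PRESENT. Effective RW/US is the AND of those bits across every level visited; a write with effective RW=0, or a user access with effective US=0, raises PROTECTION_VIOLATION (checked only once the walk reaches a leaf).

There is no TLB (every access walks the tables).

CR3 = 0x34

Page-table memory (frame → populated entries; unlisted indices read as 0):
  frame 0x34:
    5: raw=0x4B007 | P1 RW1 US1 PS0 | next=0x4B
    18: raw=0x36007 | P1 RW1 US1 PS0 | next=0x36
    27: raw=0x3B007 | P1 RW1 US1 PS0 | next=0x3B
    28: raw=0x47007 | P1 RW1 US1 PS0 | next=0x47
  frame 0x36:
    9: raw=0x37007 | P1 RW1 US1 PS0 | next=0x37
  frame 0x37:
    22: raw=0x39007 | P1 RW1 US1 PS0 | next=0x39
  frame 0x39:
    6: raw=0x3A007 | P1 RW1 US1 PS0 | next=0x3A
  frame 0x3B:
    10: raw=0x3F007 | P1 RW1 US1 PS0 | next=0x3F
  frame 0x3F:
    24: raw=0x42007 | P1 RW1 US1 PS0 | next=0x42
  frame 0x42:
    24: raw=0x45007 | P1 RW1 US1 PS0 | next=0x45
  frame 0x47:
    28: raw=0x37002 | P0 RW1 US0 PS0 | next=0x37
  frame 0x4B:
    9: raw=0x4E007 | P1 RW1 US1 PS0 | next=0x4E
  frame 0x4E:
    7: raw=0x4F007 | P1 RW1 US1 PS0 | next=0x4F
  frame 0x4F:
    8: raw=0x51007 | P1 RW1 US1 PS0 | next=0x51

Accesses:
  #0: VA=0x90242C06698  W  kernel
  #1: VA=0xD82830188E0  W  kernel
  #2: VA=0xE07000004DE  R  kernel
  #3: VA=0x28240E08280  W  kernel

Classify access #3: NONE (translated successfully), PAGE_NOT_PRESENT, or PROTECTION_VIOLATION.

Walk each access:
#0 VA=0x90242C06698 (w,kernel):
  lvl0: tbl 0x34, slot 18 ⇒ 0x36007 (P1/RW1/US1/PS0)
  lvl1: tbl 0x36, slot 9 ⇒ 0x37007 (P1/RW1/US1/PS0)
  lvl2: tbl 0x37, slot 22 ⇒ 0x39007 (P1/RW1/US1/PS0)
  lvl3: tbl 0x39, slot 6 ⇒ 0x3A007 (P1/RW1/US1/PS0)
  → PA=0x3A698  (4 entries read)
#1 VA=0xD82830188E0 (w,kernel):
  lvl0: tbl 0x34, slot 27 ⇒ 0x3B007 (P1/RW1/US1/PS0)
  lvl1: tbl 0x3B, slot 10 ⇒ 0x3F007 (P1/RW1/US1/PS0)
  lvl2: tbl 0x3F, slot 24 ⇒ 0x42007 (P1/RW1/US1/PS0)
  lvl3: tbl 0x42, slot 24 ⇒ 0x45007 (P1/RW1/US1/PS0)
  → PA=0x458E0  (4 entries read)
#2 VA=0xE07000004DE (r,kernel):
  lvl0: tbl 0x34, slot 28 ⇒ 0x47007 (P1/RW1/US1/PS0)
  lvl1: tbl 0x47, slot 28 ⇒ 0x37002 (P0/RW1/US0/PS0)
  ⇒ fault: PAGE_NOT_PRESENT  — 2 lookups
#3 VA=0x28240E08280 (w,kernel):
  lvl0: tbl 0x34, slot 5 ⇒ 0x4B007 (P1/RW1/US1/PS0)
  lvl1: tbl 0x4B, slot 9 ⇒ 0x4E007 (P1/RW1/US1/PS0)
  lvl2: tbl 0x4E, slot 7 ⇒ 0x4F007 (P1/RW1/US1/PS0)
  lvl3: tbl 0x4F, slot 8 ⇒ 0x51007 (P1/RW1/US1/PS0)
  → PA=0x51280  (4 entries read)

Access #3 fault: NONE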